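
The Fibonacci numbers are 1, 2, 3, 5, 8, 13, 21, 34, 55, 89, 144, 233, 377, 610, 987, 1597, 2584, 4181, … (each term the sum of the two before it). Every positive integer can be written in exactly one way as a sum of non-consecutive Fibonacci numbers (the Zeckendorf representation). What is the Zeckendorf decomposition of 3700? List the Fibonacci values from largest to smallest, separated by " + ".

2584 + 987 + 89 + 34 + 5 + 1

Greedily peel off the largest Fibonacci term at each step:
largest Fibonacci ≤ 3700 is 2584; 3700 − 2584 = 1116
largest Fibonacci ≤ 1116 is 987; 1116 − 987 = 129
largest Fibonacci ≤ 129 is 89; 129 − 89 = 40
largest Fibonacci ≤ 40 is 34; 40 − 34 = 6
largest Fibonacci ≤ 6 is 5; 6 − 5 = 1
largest Fibonacci ≤ 1 is 1; 1 − 1 = 0
So 3700 = 2584 + 987 + 89 + 34 + 5 + 1, with no two terms consecutive in the sequence.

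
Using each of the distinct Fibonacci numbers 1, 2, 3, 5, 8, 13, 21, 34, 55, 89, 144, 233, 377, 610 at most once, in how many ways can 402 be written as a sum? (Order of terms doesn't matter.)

7

Each representation comes from the Zeckendorf form by replacing some F_k with F_{k−1} + F_{k−2} where possible.
402 = 377+21+3+1 = 377+13+8+3+1 = 233+144+21+3+1 = 233+144+13+8+3+1 = … (3 more), for 7 in all.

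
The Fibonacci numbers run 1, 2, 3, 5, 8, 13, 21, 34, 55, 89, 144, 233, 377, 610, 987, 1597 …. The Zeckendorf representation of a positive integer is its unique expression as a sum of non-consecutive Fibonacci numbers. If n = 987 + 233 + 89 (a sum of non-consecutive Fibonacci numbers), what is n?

987 + 233 + 89 = 1309.

1309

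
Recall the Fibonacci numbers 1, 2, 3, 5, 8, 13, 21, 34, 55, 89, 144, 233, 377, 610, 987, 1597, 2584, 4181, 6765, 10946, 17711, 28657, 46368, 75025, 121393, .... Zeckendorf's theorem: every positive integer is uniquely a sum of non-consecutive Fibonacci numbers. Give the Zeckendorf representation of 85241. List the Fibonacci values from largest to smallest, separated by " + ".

75025 + 6765 + 2584 + 610 + 233 + 21 + 3

Greedy algorithm:
75025 ≤ 85241 < 121393, so take 75025; remainder 10216
6765 ≤ 10216 < 10946, so take 6765; remainder 3451
2584 ≤ 3451 < 4181, so take 2584; remainder 867
610 ≤ 867 < 987, so take 610; remainder 257
233 ≤ 257 < 377, so take 233; remainder 24
21 ≤ 24 < 34, so take 21; remainder 3
3 ≤ 3 < 5, so take 3; remainder 0
So 85241 = 75025 + 6765 + 2584 + 610 + 233 + 21 + 3, with no two terms consecutive in the sequence.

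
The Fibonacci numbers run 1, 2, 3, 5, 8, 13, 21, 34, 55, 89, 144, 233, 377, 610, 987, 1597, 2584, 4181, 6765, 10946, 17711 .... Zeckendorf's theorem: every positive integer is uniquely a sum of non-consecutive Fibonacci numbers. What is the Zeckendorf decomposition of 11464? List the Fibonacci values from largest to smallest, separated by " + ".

10946 + 377 + 89 + 34 + 13 + 5

11464 − 10946 = 518
518 − 377 = 141
141 − 89 = 52
52 − 34 = 18
18 − 13 = 5
5 − 5 = 0
So 11464 = 10946 + 377 + 89 + 34 + 13 + 5, with no two terms consecutive in the sequence.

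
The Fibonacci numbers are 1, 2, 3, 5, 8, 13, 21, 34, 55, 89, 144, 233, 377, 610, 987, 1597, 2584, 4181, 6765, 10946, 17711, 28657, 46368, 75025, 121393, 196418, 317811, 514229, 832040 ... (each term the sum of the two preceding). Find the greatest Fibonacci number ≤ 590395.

514229

514229 ≤ 590395 < 832040, so the largest Fibonacci number not exceeding 590395 is 514229.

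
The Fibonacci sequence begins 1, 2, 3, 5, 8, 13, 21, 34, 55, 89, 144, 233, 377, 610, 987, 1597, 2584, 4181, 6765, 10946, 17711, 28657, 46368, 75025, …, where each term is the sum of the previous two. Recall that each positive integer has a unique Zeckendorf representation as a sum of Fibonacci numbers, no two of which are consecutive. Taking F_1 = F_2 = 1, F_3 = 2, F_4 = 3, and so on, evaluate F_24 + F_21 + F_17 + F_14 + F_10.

59343

F_24 + F_21 + F_17 + F_14 + F_10 = 46368 + 10946 + 1597 + 377 + 55 = 59343.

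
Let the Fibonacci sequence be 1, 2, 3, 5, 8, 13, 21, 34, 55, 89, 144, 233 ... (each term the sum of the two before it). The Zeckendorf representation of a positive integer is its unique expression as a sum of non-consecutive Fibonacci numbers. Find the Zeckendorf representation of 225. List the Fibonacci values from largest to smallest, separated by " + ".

Repeatedly subtract the largest Fibonacci number that fits:
144 ≤ 225 < 233, so take 144; remainder 81
55 ≤ 81 < 89, so take 55; remainder 26
21 ≤ 26 < 34, so take 21; remainder 5
5 ≤ 5 < 8, so take 5; remainder 0
So 225 = 144 + 55 + 21 + 5, with no two terms consecutive in the sequence.

144 + 55 + 21 + 5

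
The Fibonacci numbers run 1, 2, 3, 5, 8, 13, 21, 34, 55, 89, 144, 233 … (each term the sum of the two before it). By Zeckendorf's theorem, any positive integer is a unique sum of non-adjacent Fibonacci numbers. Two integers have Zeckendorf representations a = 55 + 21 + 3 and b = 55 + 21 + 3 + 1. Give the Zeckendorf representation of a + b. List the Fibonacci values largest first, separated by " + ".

144 + 13 + 2

The two numbers are 79 and 80, so their sum is 159.
Repeatedly subtract the largest Fibonacci number that fits:
subtract 144 from 159: 15 remains
subtract 13 from 15: 2 remains
subtract 2 from 2: 0 remains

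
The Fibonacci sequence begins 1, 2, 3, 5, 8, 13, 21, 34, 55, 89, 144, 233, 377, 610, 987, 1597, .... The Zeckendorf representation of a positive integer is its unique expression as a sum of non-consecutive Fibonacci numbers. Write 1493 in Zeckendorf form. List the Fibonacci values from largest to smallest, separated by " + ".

Greedy algorithm:
largest Fibonacci ≤ 1493 is 987; 1493 − 987 = 506
largest Fibonacci ≤ 506 is 377; 506 − 377 = 129
largest Fibonacci ≤ 129 is 89; 129 − 89 = 40
largest Fibonacci ≤ 40 is 34; 40 − 34 = 6
largest Fibonacci ≤ 6 is 5; 6 − 5 = 1
largest Fibonacci ≤ 1 is 1; 1 − 1 = 0
So 1493 = 987 + 377 + 89 + 34 + 5 + 1, with no two terms consecutive in the sequence.

987 + 377 + 89 + 34 + 5 + 1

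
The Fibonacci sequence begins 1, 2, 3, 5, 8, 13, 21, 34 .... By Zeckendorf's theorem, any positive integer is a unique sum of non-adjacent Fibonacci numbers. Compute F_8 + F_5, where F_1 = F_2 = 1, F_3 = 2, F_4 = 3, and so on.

F_8 + F_5 = 21 + 5 = 26.

26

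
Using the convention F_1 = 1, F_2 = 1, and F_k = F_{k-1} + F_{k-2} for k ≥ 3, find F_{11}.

Iterating the recurrence up to F_{7} = 13 and F_{6} = 8:
F_{8} = F_{7} + F_{6} = 13 + 8 = 21
F_{9} = F_{8} + F_{7} = 21 + 13 = 34
F_{10} = F_{9} + F_{8} = 34 + 21 = 55
F_{11} = F_{10} + F_{9} = 55 + 34 = 89

89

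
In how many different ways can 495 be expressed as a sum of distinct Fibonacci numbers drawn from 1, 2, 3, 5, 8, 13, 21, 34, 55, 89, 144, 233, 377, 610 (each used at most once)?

495 = 377+89+21+8 = 377+89+21+5+3 = 377+55+34+21+8 = 233+144+89+21+8 = … (16 more), for 20 in all.

20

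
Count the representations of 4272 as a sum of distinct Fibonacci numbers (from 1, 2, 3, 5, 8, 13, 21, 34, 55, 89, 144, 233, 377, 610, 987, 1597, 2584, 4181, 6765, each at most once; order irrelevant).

4272 = 4181+89+2 = 4181+55+34+2 = 2584+1597+89+2 = … (16 more), for 19 in all.

19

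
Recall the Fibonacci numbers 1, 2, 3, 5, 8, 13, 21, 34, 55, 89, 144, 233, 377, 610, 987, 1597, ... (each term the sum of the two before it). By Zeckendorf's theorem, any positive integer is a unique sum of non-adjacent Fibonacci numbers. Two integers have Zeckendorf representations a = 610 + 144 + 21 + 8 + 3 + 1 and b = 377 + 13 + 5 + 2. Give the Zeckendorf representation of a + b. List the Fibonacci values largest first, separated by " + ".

The two numbers are 787 and 397, so their sum is 1184.
Repeatedly subtract the largest Fibonacci number that fits:
987 ≤ 1184 < 1597, so take 987; remainder 197
144 ≤ 197 < 233, so take 144; remainder 53
34 ≤ 53 < 55, so take 34; remainder 19
13 ≤ 19 < 21, so take 13; remainder 6
5 ≤ 6 < 8, so take 5; remainder 1
1 ≤ 1 < 2, so take 1; remainder 0

987 + 144 + 34 + 13 + 5 + 1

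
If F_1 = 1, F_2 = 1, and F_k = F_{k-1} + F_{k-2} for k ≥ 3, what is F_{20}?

6765

Iterating the recurrence up to F_{15} = 610 and F_{14} = 377:
F_{16} = F_{15} + F_{14} = 610 + 377 = 987
F_{17} = F_{16} + F_{15} = 987 + 610 = 1597
F_{18} = F_{17} + F_{16} = 1597 + 987 = 2584
F_{19} = F_{18} + F_{17} = 2584 + 1597 = 4181
F_{20} = F_{19} + F_{18} = 4181 + 2584 = 6765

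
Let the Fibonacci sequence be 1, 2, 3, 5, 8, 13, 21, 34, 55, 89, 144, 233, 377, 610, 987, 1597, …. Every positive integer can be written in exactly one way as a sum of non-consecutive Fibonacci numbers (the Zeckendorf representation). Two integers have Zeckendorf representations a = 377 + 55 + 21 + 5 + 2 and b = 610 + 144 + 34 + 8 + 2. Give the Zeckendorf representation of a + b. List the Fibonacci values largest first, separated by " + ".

987 + 233 + 34 + 3 + 1

The two numbers are 460 and 798, so their sum is 1258.
Greedy algorithm:
take 987 (≤ 1258); 1258 − 987 = 271
take 233 (≤ 271); 271 − 233 = 38
take 34 (≤ 38); 38 − 34 = 4
take 3 (≤ 4); 4 − 3 = 1
take 1 (≤ 1); 1 − 1 = 0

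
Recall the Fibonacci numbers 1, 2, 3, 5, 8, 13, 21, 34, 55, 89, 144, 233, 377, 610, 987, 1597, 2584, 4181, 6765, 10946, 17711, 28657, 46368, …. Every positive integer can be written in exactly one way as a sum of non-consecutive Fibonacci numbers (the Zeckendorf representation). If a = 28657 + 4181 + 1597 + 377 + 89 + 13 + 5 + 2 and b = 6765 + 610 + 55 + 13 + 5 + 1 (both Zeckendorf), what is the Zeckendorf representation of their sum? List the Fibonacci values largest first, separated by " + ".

The two numbers are 34921 and 7449, so their sum is 42370.
Greedily peel off the largest Fibonacci term at each step:
largest Fibonacci ≤ 42370 is 28657; 42370 − 28657 = 13713
largest Fibonacci ≤ 13713 is 10946; 13713 − 10946 = 2767
largest Fibonacci ≤ 2767 is 2584; 2767 − 2584 = 183
largest Fibonacci ≤ 183 is 144; 183 − 144 = 39
largest Fibonacci ≤ 39 is 34; 39 − 34 = 5
largest Fibonacci ≤ 5 is 5; 5 − 5 = 0

28657 + 10946 + 2584 + 144 + 34 + 5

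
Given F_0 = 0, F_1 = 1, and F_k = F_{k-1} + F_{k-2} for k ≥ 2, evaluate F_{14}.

377

Iterating the recurrence up to F_{10} = 55 and F_{9} = 34:
F_{11} = F_{10} + F_{9} = 55 + 34 = 89
F_{12} = F_{11} + F_{10} = 89 + 55 = 144
F_{13} = F_{12} + F_{11} = 144 + 89 = 233
F_{14} = F_{13} + F_{12} = 233 + 144 = 377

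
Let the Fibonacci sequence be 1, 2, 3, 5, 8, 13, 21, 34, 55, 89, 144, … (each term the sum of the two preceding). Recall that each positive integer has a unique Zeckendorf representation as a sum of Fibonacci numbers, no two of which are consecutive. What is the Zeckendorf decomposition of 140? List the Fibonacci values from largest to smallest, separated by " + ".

89 ≤ 140 < 144, so take 89; remainder 51
34 ≤ 51 < 55, so take 34; remainder 17
13 ≤ 17 < 21, so take 13; remainder 4
3 ≤ 4 < 5, so take 3; remainder 1
1 ≤ 1 < 2, so take 1; remainder 0
So 140 = 89 + 34 + 13 + 3 + 1, with no two terms consecutive in the sequence.

89 + 34 + 13 + 3 + 1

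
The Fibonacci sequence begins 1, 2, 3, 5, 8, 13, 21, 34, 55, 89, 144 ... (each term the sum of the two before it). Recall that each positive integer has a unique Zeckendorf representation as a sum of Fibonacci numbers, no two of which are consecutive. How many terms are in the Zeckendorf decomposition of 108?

4

Greedily peel off the largest Fibonacci term at each step:
108 − 89 = 19
19 − 13 = 6
6 − 5 = 1
1 − 1 = 0
108 = 89 + 13 + 5 + 1, which has 4 terms.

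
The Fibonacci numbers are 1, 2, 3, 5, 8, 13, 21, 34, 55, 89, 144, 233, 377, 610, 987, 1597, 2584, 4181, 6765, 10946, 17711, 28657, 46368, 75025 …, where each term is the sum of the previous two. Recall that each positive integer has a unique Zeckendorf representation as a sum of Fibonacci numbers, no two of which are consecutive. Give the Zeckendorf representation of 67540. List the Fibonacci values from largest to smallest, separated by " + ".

46368 + 17711 + 2584 + 610 + 233 + 34

largest Fibonacci ≤ 67540 is 46368; 67540 − 46368 = 21172
largest Fibonacci ≤ 21172 is 17711; 21172 − 17711 = 3461
largest Fibonacci ≤ 3461 is 2584; 3461 − 2584 = 877
largest Fibonacci ≤ 877 is 610; 877 − 610 = 267
largest Fibonacci ≤ 267 is 233; 267 − 233 = 34
largest Fibonacci ≤ 34 is 34; 34 − 34 = 0
So 67540 = 46368 + 17711 + 2584 + 610 + 233 + 34, with no two terms consecutive in the sequence.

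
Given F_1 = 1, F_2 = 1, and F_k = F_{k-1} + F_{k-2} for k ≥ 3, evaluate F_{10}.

55

Iterating the recurrence up to F_{2} = 1 and F_{1} = 1:
F_{3} = F_{2} + F_{1} = 1 + 1 = 2
F_{4} = F_{3} + F_{2} = 2 + 1 = 3
F_{5} = F_{4} + F_{3} = 3 + 2 = 5
F_{6} = F_{5} + F_{4} = 5 + 3 = 8
F_{7} = F_{6} + F_{5} = 8 + 5 = 13
F_{8} = F_{7} + F_{6} = 13 + 8 = 21
F_{9} = F_{8} + F_{7} = 21 + 13 = 34
F_{10} = F_{9} + F_{8} = 34 + 21 = 55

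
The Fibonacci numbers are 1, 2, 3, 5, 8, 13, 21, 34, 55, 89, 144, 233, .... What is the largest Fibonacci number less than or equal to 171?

144

144 ≤ 171 < 233, so the largest Fibonacci number not exceeding 171 is 144.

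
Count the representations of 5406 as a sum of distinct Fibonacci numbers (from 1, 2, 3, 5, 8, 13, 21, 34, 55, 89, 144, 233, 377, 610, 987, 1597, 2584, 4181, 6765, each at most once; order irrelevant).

Starting from the Zeckendorf form and repeatedly splitting a term F_k into F_{k−1} + F_{k−2} (when neither is already used) reaches every representation.
5406 = 4181+987+233+5 = 4181+987+233+3+2 = 4181+987+144+89+5 = 4181+610+377+233+5 = … (32 more), for 36 in all.

36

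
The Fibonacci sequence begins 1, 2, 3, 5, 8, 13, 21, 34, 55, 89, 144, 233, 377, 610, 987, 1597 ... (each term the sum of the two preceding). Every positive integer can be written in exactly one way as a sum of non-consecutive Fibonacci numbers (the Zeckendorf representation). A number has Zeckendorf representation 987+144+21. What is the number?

987+144+21 = 1152.

1152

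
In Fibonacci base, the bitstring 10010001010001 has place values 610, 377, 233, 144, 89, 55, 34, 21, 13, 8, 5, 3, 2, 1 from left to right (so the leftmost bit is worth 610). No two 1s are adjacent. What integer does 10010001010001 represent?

Summing the place values of the 1 bits: 610 + 144 + 21 + 8 + 1 = 784.

784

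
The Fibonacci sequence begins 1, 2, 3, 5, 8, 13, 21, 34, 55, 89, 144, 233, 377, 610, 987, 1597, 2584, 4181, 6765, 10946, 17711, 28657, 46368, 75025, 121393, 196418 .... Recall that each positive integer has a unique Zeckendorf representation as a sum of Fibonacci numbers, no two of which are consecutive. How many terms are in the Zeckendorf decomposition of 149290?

10

Repeatedly subtract the largest Fibonacci number that fits:
149290: greatest Fibonacci not exceeding it is 121393, leaving 27897
27897: greatest Fibonacci not exceeding it is 17711, leaving 10186
10186: greatest Fibonacci not exceeding it is 6765, leaving 3421
3421: greatest Fibonacci not exceeding it is 2584, leaving 837
837: greatest Fibonacci not exceeding it is 610, leaving 227
227: greatest Fibonacci not exceeding it is 144, leaving 83
83: greatest Fibonacci not exceeding it is 55, leaving 28
28: greatest Fibonacci not exceeding it is 21, leaving 7
7: greatest Fibonacci not exceeding it is 5, leaving 2
2: greatest Fibonacci not exceeding it is 2, leaving 0
149290 = 121393 + 17711 + 6765 + 2584 + 610 + 144 + 55 + 21 + 5 + 2, which has 10 terms.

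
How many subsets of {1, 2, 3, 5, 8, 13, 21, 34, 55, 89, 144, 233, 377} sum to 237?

237 = 233+3+1 = 144+89+3+1 = 144+55+34+3+1 = 144+55+21+13+3+1 = 144+55+21+8+5+3+1 — 5 representations.

5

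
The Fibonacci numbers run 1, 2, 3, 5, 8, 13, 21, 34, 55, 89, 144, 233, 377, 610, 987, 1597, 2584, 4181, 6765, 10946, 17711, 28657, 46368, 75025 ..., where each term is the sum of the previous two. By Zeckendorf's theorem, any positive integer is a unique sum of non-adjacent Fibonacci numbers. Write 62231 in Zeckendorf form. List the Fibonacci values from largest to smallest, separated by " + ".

46368 + 10946 + 4181 + 610 + 89 + 34 + 3

Greedy algorithm:
subtract 46368 from 62231: 15863 remains
subtract 10946 from 15863: 4917 remains
subtract 4181 from 4917: 736 remains
subtract 610 from 736: 126 remains
subtract 89 from 126: 37 remains
subtract 34 from 37: 3 remains
subtract 3 from 3: 0 remains
So 62231 = 46368 + 10946 + 4181 + 610 + 89 + 34 + 3, with no two terms consecutive in the sequence.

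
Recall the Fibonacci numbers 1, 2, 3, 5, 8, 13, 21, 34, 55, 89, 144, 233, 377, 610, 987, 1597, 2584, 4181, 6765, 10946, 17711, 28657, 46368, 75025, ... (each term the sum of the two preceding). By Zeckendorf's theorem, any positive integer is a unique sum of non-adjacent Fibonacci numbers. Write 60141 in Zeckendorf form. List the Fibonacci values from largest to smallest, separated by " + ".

46368 + 10946 + 2584 + 233 + 8 + 2

largest Fibonacci ≤ 60141 is 46368; 60141 − 46368 = 13773
largest Fibonacci ≤ 13773 is 10946; 13773 − 10946 = 2827
largest Fibonacci ≤ 2827 is 2584; 2827 − 2584 = 243
largest Fibonacci ≤ 243 is 233; 243 − 233 = 10
largest Fibonacci ≤ 10 is 8; 10 − 8 = 2
largest Fibonacci ≤ 2 is 2; 2 − 2 = 0
So 60141 = 46368 + 10946 + 2584 + 233 + 8 + 2, with no two terms consecutive in the sequence.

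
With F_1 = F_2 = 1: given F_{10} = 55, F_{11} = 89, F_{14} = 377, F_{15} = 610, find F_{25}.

75025

By the addition formula F_{m+n} = F_m F_{n+1} + F_{m−1} F_n with m=11, n=14: F_{25} = 89·610 + 55·377 = 54290 + 20735 = 75025.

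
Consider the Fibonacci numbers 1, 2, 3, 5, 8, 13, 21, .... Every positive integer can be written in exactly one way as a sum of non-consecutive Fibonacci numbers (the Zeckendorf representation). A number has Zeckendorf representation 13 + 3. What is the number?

13 + 3 = 16.

16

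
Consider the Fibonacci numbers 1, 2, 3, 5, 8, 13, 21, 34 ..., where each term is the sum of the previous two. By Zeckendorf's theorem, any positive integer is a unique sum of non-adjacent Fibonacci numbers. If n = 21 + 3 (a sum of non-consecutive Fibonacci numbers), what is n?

24

21 + 3 = 24.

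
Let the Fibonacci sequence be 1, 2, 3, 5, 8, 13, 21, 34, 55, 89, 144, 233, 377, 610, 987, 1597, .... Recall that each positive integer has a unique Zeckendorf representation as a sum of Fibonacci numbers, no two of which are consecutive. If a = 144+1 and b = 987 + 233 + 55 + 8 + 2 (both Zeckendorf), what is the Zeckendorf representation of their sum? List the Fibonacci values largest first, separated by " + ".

987 + 377 + 55 + 8 + 3

The two numbers are 145 and 1285, so their sum is 1430.
Repeatedly subtract the largest Fibonacci number that fits:
1430 − 987 = 443
443 − 377 = 66
66 − 55 = 11
11 − 8 = 3
3 − 3 = 0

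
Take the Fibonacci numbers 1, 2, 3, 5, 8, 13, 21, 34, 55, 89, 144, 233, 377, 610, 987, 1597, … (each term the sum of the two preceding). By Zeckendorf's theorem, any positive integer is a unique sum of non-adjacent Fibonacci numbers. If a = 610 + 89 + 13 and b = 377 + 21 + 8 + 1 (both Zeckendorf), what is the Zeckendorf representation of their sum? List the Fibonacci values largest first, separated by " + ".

987 + 89 + 34 + 8 + 1

The two numbers are 712 and 407, so their sum is 1119.
Repeatedly subtract the largest Fibonacci number that fits:
1119: greatest Fibonacci not exceeding it is 987, leaving 132
132: greatest Fibonacci not exceeding it is 89, leaving 43
43: greatest Fibonacci not exceeding it is 34, leaving 9
9: greatest Fibonacci not exceeding it is 8, leaving 1
1: greatest Fibonacci not exceeding it is 1, leaving 0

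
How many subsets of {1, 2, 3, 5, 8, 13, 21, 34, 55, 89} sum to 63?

8

Each representation comes from the Zeckendorf form by replacing some F_k with F_{k−1} + F_{k−2} where possible.
63 = 55+8 = 55+5+3 = 34+21+8 = … (5 more), for 8 in all.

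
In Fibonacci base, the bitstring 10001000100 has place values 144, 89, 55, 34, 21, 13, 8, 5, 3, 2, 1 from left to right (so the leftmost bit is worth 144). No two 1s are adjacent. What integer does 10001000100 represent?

168

Summing the place values of the 1 bits: 144 + 21 + 3 = 168.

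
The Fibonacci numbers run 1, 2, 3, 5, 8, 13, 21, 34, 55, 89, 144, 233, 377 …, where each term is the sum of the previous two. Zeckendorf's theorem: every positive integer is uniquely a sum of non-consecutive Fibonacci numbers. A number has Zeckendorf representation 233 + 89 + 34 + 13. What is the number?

233 + 89 + 34 + 13 = 369.

369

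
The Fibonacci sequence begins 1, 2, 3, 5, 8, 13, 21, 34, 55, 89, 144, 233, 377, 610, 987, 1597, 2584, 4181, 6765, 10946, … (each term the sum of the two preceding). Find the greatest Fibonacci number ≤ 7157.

6765 ≤ 7157 < 10946, so the largest Fibonacci number not exceeding 7157 is 6765.

6765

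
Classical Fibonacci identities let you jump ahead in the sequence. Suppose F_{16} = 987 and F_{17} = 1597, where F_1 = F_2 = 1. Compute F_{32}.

2178309

By the doubling identity F_{2k} = F_k(2F_{k+1} − F_k): F_{32} = 987·(2·1597 − 987) = 987·2207 = 2178309.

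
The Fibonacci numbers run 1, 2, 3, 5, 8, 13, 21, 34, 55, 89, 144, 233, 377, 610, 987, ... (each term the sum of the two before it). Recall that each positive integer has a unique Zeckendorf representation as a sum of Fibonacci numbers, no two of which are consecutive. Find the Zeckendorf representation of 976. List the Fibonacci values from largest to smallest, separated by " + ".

610 + 233 + 89 + 34 + 8 + 2

Repeatedly subtract the largest Fibonacci number that fits:
subtract 610 from 976: 366 remains
subtract 233 from 366: 133 remains
subtract 89 from 133: 44 remains
subtract 34 from 44: 10 remains
subtract 8 from 10: 2 remains
subtract 2 from 2: 0 remains
So 976 = 610 + 233 + 89 + 34 + 8 + 2, with no two terms consecutive in the sequence.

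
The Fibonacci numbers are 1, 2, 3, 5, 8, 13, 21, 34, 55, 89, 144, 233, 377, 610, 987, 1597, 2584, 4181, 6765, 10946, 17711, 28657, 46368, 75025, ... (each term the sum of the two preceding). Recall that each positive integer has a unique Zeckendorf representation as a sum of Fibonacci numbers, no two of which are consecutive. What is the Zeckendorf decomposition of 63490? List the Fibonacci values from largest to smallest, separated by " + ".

subtract 46368 from 63490: 17122 remains
subtract 10946 from 17122: 6176 remains
subtract 4181 from 6176: 1995 remains
subtract 1597 from 1995: 398 remains
subtract 377 from 398: 21 remains
subtract 21 from 21: 0 remains
So 63490 = 46368 + 10946 + 4181 + 1597 + 377 + 21, with no two terms consecutive in the sequence.

46368 + 10946 + 4181 + 1597 + 377 + 21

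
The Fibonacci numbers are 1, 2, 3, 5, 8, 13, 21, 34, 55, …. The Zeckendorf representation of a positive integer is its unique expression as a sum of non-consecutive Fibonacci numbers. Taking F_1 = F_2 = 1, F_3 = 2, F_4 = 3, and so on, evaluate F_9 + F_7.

F_9 + F_7 = 34 + 13 = 47.

47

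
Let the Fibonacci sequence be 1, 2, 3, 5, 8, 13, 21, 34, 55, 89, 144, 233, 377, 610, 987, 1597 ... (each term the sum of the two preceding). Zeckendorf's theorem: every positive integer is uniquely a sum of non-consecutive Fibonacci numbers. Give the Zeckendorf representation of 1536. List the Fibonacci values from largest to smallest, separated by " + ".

Greedily peel off the largest Fibonacci term at each step:
largest Fibonacci ≤ 1536 is 987; 1536 − 987 = 549
largest Fibonacci ≤ 549 is 377; 549 − 377 = 172
largest Fibonacci ≤ 172 is 144; 172 − 144 = 28
largest Fibonacci ≤ 28 is 21; 28 − 21 = 7
largest Fibonacci ≤ 7 is 5; 7 − 5 = 2
largest Fibonacci ≤ 2 is 2; 2 − 2 = 0
So 1536 = 987 + 377 + 144 + 21 + 5 + 2, with no two terms consecutive in the sequence.

987 + 377 + 144 + 21 + 5 + 2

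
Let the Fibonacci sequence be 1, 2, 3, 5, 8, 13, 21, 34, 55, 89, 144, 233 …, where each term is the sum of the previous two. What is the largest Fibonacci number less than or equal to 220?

144

144 ≤ 220 < 233, so the largest Fibonacci number not exceeding 220 is 144.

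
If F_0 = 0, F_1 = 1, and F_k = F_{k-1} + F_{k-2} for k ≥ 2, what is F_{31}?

Iterating the recurrence up to F_{25} = 75025 and F_{24} = 46368:
F_{26} = F_{25} + F_{24} = 75025 + 46368 = 121393
F_{27} = F_{26} + F_{25} = 121393 + 75025 = 196418
F_{28} = F_{27} + F_{26} = 196418 + 121393 = 317811
F_{29} = F_{28} + F_{27} = 317811 + 196418 = 514229
F_{30} = F_{29} + F_{28} = 514229 + 317811 = 832040
F_{31} = F_{30} + F_{29} = 832040 + 514229 = 1346269

1346269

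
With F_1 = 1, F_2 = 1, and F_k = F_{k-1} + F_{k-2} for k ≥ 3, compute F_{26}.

Iterating the recurrence up to F_{19} = 4181 and F_{18} = 2584:
F_{20} = F_{19} + F_{18} = 4181 + 2584 = 6765
F_{21} = F_{20} + F_{19} = 6765 + 4181 = 10946
F_{22} = F_{21} + F_{20} = 10946 + 6765 = 17711
F_{23} = F_{22} + F_{21} = 17711 + 10946 = 28657
F_{24} = F_{23} + F_{22} = 28657 + 17711 = 46368
F_{25} = F_{24} + F_{23} = 46368 + 28657 = 75025
F_{26} = F_{25} + F_{24} = 75025 + 46368 = 121393

121393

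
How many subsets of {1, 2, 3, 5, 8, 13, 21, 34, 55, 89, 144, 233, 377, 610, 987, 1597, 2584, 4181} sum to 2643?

2643 = 2584+55+3+1 = 2584+34+21+3+1 = 1597+987+55+3+1 = 2584+34+13+8+3+1 = … (10 more), for 14 in all.

14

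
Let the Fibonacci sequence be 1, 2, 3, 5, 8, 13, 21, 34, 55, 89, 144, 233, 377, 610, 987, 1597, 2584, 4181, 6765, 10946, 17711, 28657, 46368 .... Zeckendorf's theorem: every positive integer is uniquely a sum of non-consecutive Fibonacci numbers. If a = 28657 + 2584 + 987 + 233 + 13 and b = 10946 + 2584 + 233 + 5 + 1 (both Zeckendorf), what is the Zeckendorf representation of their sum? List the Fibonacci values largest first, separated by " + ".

The two numbers are 32474 and 13769, so their sum is 46243.
Greedily peel off the largest Fibonacci term at each step:
subtract 28657 from 46243: 17586 remains
subtract 10946 from 17586: 6640 remains
subtract 4181 from 6640: 2459 remains
subtract 1597 from 2459: 862 remains
subtract 610 from 862: 252 remains
subtract 233 from 252: 19 remains
subtract 13 from 19: 6 remains
subtract 5 from 6: 1 remains
subtract 1 from 1: 0 remains

28657 + 10946 + 4181 + 1597 + 610 + 233 + 13 + 5 + 1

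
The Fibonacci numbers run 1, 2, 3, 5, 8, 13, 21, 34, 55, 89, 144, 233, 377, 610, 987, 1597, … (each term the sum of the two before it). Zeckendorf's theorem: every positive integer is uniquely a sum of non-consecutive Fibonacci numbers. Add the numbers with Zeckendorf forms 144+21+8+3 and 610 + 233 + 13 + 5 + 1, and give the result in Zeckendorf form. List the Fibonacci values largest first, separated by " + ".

The two numbers are 176 and 862, so their sum is 1038.
Greedy algorithm:
987 ≤ 1038 < 1597, so take 987; remainder 51
34 ≤ 51 < 55, so take 34; remainder 17
13 ≤ 17 < 21, so take 13; remainder 4
3 ≤ 4 < 5, so take 3; remainder 1
1 ≤ 1 < 2, so take 1; remainder 0

987 + 34 + 13 + 3 + 1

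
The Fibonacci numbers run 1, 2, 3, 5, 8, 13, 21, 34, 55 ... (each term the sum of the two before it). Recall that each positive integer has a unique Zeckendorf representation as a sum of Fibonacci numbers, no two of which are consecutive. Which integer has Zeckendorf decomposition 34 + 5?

39

34 + 5 = 39.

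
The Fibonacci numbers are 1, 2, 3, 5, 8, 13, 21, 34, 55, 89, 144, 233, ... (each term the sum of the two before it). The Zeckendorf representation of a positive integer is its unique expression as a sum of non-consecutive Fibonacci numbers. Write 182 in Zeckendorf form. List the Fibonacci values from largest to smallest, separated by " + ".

Greedily peel off the largest Fibonacci term at each step:
144 ≤ 182 < 233, so take 144; remainder 38
34 ≤ 38 < 55, so take 34; remainder 4
3 ≤ 4 < 5, so take 3; remainder 1
1 ≤ 1 < 2, so take 1; remainder 0
So 182 = 144 + 34 + 3 + 1, with no two terms consecutive in the sequence.

144 + 34 + 3 + 1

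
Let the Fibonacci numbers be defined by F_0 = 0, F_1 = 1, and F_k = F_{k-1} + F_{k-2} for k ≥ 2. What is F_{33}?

Iterating the recurrence up to F_{28} = 317811 and F_{27} = 196418:
F_{29} = F_{28} + F_{27} = 317811 + 196418 = 514229
F_{30} = F_{29} + F_{28} = 514229 + 317811 = 832040
F_{31} = F_{30} + F_{29} = 832040 + 514229 = 1346269
F_{32} = F_{31} + F_{30} = 1346269 + 832040 = 2178309
F_{33} = F_{32} + F_{31} = 2178309 + 1346269 = 3524578

3524578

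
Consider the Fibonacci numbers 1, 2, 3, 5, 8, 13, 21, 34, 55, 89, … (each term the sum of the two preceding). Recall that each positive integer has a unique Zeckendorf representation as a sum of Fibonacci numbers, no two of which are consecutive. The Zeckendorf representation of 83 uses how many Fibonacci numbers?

Greedily peel off the largest Fibonacci term at each step:
take 55 (≤ 83); 83 − 55 = 28
take 21 (≤ 28); 28 − 21 = 7
take 5 (≤ 7); 7 − 5 = 2
take 2 (≤ 2); 2 − 2 = 0
83 = 55 + 21 + 5 + 2, which has 4 terms.

4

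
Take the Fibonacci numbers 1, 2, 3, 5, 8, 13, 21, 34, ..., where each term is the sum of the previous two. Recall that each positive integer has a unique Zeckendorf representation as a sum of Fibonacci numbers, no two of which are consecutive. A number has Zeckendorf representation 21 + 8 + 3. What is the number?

21 + 8 + 3 = 32.

32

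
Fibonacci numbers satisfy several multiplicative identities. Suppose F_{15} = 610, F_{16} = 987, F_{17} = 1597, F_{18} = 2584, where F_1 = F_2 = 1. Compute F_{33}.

By the addition formula F_{m+n} = F_m F_{n+1} + F_{m−1} F_n with m=16, n=17: F_{33} = 987·2584 + 610·1597 = 2550408 + 974170 = 3524578.

3524578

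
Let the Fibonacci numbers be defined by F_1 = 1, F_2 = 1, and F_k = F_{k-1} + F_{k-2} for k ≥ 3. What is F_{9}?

34

Iterating the recurrence up to F_{2} = 1 and F_{1} = 1:
F_{3} = F_{2} + F_{1} = 1 + 1 = 2
F_{4} = F_{3} + F_{2} = 2 + 1 = 3
F_{5} = F_{4} + F_{3} = 3 + 2 = 5
F_{6} = F_{5} + F_{4} = 5 + 3 = 8
F_{7} = F_{6} + F_{5} = 8 + 5 = 13
F_{8} = F_{7} + F_{6} = 13 + 8 = 21
F_{9} = F_{8} + F_{7} = 21 + 13 = 34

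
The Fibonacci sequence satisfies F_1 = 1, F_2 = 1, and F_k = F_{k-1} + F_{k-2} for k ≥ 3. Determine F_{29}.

Iterating the recurrence up to F_{24} = 46368 and F_{23} = 28657:
F_{25} = F_{24} + F_{23} = 46368 + 28657 = 75025
F_{26} = F_{25} + F_{24} = 75025 + 46368 = 121393
F_{27} = F_{26} + F_{25} = 121393 + 75025 = 196418
F_{28} = F_{27} + F_{26} = 196418 + 121393 = 317811
F_{29} = F_{28} + F_{27} = 317811 + 196418 = 514229

514229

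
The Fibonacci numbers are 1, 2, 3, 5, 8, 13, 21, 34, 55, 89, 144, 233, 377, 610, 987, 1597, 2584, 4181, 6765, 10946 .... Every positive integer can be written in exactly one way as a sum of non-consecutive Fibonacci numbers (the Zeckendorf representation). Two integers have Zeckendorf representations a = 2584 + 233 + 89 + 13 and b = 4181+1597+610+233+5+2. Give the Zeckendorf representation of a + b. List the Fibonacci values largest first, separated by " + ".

The two numbers are 2919 and 6628, so their sum is 9547.
subtract 6765 from 9547: 2782 remains
subtract 2584 from 2782: 198 remains
subtract 144 from 198: 54 remains
subtract 34 from 54: 20 remains
subtract 13 from 20: 7 remains
subtract 5 from 7: 2 remains
subtract 2 from 2: 0 remains

6765 + 2584 + 144 + 34 + 13 + 5 + 2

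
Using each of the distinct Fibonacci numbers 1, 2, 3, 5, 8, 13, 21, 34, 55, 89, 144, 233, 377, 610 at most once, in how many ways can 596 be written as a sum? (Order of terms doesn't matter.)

4

Each representation comes from the Zeckendorf form by replacing some F_k with F_{k−1} + F_{k−2} where possible.
596 = 377+144+55+13+5+2 = 377+144+34+21+13+5+2 = 377+89+55+34+21+13+5+2 = … (1 more), for 4 in all.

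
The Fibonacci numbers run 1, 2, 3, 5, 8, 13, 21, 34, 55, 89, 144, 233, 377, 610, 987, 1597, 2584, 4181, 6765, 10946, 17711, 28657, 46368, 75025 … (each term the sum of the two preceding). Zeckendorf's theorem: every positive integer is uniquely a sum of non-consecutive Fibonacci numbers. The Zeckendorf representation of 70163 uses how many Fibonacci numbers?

8

Greedily peel off the largest Fibonacci term at each step:
46368 ≤ 70163 < 75025, so take 46368; remainder 23795
17711 ≤ 23795 < 28657, so take 17711; remainder 6084
4181 ≤ 6084 < 6765, so take 4181; remainder 1903
1597 ≤ 1903 < 2584, so take 1597; remainder 306
233 ≤ 306 < 377, so take 233; remainder 73
55 ≤ 73 < 89, so take 55; remainder 18
13 ≤ 18 < 21, so take 13; remainder 5
5 ≤ 5 < 8, so take 5; remainder 0
70163 = 46368 + 17711 + 4181 + 1597 + 233 + 55 + 13 + 5, which has 8 terms.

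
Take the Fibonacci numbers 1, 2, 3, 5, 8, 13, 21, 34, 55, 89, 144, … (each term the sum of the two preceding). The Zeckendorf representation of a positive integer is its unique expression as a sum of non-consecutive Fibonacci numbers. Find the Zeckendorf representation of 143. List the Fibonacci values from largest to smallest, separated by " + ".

89 ≤ 143 < 144, so take 89; remainder 54
34 ≤ 54 < 55, so take 34; remainder 20
13 ≤ 20 < 21, so take 13; remainder 7
5 ≤ 7 < 8, so take 5; remainder 2
2 ≤ 2 < 3, so take 2; remainder 0
So 143 = 89 + 34 + 13 + 5 + 2, with no two terms consecutive in the sequence.

89 + 34 + 13 + 5 + 2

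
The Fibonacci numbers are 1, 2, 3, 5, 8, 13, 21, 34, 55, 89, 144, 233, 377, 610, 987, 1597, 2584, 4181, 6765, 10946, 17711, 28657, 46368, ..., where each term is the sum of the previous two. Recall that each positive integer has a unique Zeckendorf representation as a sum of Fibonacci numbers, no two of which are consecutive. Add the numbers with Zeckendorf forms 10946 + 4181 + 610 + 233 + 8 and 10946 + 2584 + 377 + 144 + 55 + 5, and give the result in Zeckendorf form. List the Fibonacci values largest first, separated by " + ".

The two numbers are 15978 and 14111, so their sum is 30089.
Repeatedly subtract the largest Fibonacci number that fits:
take 28657 (≤ 30089); 30089 − 28657 = 1432
take 987 (≤ 1432); 1432 − 987 = 445
take 377 (≤ 445); 445 − 377 = 68
take 55 (≤ 68); 68 − 55 = 13
take 13 (≤ 13); 13 − 13 = 0

28657 + 987 + 377 + 55 + 13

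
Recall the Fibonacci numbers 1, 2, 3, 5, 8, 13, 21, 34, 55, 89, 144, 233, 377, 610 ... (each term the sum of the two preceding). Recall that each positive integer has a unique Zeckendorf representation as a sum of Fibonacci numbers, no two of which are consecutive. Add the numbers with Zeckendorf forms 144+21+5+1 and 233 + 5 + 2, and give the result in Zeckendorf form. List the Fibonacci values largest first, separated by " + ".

377 + 34

The two numbers are 171 and 240, so their sum is 411.
Greedy algorithm:
411: greatest Fibonacci not exceeding it is 377, leaving 34
34: greatest Fibonacci not exceeding it is 34, leaving 0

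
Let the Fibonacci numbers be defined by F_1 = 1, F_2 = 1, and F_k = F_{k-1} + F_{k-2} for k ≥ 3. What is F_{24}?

Iterating the recurrence up to F_{17} = 1597 and F_{16} = 987:
F_{18} = F_{17} + F_{16} = 1597 + 987 = 2584
F_{19} = F_{18} + F_{17} = 2584 + 1597 = 4181
F_{20} = F_{19} + F_{18} = 4181 + 2584 = 6765
F_{21} = F_{20} + F_{19} = 6765 + 4181 = 10946
F_{22} = F_{21} + F_{20} = 10946 + 6765 = 17711
F_{23} = F_{22} + F_{21} = 17711 + 10946 = 28657
F_{24} = F_{23} + F_{22} = 28657 + 17711 = 46368

46368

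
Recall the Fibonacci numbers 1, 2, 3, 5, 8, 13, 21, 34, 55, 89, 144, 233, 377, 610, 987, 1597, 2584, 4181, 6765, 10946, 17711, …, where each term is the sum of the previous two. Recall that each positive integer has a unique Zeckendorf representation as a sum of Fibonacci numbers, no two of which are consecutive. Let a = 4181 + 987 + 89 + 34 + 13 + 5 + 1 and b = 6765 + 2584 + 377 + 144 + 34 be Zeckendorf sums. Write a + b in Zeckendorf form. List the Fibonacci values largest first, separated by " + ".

The two numbers are 5310 and 9904, so their sum is 15214.
subtract 10946 from 15214: 4268 remains
subtract 4181 from 4268: 87 remains
subtract 55 from 87: 32 remains
subtract 21 from 32: 11 remains
subtract 8 from 11: 3 remains
subtract 3 from 3: 0 remains

10946 + 4181 + 55 + 21 + 8 + 3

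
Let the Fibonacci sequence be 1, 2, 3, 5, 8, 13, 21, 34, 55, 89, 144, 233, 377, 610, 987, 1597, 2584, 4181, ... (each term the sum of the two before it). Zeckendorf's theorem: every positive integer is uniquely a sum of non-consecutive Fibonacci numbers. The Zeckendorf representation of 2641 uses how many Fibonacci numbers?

3

2641: greatest Fibonacci not exceeding it is 2584, leaving 57
57: greatest Fibonacci not exceeding it is 55, leaving 2
2: greatest Fibonacci not exceeding it is 2, leaving 0
2641 = 2584 + 55 + 2, which has 3 terms.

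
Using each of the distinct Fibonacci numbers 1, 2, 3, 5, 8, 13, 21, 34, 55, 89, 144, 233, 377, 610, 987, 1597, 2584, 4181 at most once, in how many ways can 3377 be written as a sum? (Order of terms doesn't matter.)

Starting from the Zeckendorf form and repeatedly splitting a term F_k into F_{k−1} + F_{k−2} (when neither is already used) reaches every representation.
3377 = 2584+610+144+34+5 = 2584+610+144+34+3+2 = 2584+610+144+21+13+5 = 2584+610+89+55+34+5 = 2584+377+233+144+34+5 = … (35 more), for 40 in all.

40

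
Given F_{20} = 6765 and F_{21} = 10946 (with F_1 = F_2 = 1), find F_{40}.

By the doubling identity F_{2k} = F_k(2F_{k+1} − F_k): F_{40} = 6765·(2·10946 − 6765) = 6765·15127 = 102334155.

102334155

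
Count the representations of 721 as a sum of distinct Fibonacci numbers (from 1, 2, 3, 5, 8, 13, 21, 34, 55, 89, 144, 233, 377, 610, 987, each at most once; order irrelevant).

721 = 610+89+21+1 = 610+89+13+8+1 = 610+55+34+21+1 = 377+233+89+21+1 = 610+89+13+5+3+1 = … (10 more), for 15 in all.

15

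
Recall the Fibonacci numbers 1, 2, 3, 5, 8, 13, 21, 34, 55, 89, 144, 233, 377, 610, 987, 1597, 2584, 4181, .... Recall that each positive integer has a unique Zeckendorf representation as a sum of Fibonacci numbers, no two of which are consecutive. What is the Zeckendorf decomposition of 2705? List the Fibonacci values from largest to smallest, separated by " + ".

2584 + 89 + 21 + 8 + 3

largest Fibonacci ≤ 2705 is 2584; 2705 − 2584 = 121
largest Fibonacci ≤ 121 is 89; 121 − 89 = 32
largest Fibonacci ≤ 32 is 21; 32 − 21 = 11
largest Fibonacci ≤ 11 is 8; 11 − 8 = 3
largest Fibonacci ≤ 3 is 3; 3 − 3 = 0
So 2705 = 2584 + 89 + 21 + 8 + 3, with no two terms consecutive in the sequence.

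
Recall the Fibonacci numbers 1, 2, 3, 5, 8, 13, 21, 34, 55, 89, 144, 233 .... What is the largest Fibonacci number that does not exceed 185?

144

144 ≤ 185 < 233, so the largest Fibonacci number not exceeding 185 is 144.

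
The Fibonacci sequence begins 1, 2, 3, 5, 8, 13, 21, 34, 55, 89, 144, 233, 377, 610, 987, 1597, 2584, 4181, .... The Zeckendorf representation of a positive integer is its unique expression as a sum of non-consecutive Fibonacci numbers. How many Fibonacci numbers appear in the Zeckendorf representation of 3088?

Greedily peel off the largest Fibonacci term at each step:
take 2584 (≤ 3088); 3088 − 2584 = 504
take 377 (≤ 504); 504 − 377 = 127
take 89 (≤ 127); 127 − 89 = 38
take 34 (≤ 38); 38 − 34 = 4
take 3 (≤ 4); 4 − 3 = 1
take 1 (≤ 1); 1 − 1 = 0
3088 = 2584 + 377 + 89 + 34 + 3 + 1, which has 6 terms.

6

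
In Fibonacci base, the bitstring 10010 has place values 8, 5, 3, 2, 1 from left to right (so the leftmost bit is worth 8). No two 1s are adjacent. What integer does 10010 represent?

10

Summing the place values of the 1 bits: 8 + 2 = 10.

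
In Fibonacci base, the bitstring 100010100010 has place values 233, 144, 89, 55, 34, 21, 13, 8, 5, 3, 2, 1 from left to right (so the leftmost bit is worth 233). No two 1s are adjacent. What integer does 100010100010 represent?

282

Summing the place values of the 1 bits: 233 + 34 + 13 + 2 = 282.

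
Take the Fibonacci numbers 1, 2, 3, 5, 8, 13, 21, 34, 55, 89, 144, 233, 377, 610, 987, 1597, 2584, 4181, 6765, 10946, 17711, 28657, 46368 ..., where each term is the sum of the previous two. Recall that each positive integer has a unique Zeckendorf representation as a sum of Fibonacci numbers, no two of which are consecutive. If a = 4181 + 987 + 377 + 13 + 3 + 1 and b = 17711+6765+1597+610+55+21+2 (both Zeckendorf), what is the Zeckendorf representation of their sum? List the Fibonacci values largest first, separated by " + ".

The two numbers are 5562 and 26761, so their sum is 32323.
Greedy algorithm:
32323 − 28657 = 3666
3666 − 2584 = 1082
1082 − 987 = 95
95 − 89 = 6
6 − 5 = 1
1 − 1 = 0

28657 + 2584 + 987 + 89 + 5 + 1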